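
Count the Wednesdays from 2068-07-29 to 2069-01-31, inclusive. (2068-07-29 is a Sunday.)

27

2068-07-29 is a Sunday; the first Wednesday on or after it is 2068-08-01 (3 days later).
From 2068-08-01 to 2069-01-31: 30 + 30 + 31 + 30 + 31 + 31 = 183 days (rest of August, September, October, November, December, January).
183 ÷ 7 = 26 full weeks with remainder 1, so 26 more Wednesdays after the first → 27.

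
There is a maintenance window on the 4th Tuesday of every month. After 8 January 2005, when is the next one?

January 2005 starts on a Saturday; its first Tuesday is the 4th, so the 4th Tuesday is the 25th — 25 January 2005.
25 January 2005 is after 8 January 2005, so that is the next one.

25 January 2005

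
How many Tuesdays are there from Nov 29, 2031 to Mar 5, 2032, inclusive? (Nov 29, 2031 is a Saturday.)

14

Nov 29, 2031 is a Saturday; the first Tuesday on or after it is Dec 2, 2031 (3 days later).
From Dec 2, 2031 to Mar 5, 2032: 29 + 31 + 29 + 5 = 94 days (rest of Dec, Jan, Feb, Mar).
94 ÷ 7 = 13 full weeks with remainder 3, so 13 more Tuesdays after the first → 14.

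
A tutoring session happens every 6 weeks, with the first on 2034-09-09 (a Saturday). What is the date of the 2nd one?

2034-10-21

The 2nd occurrence is 1 interval after the first: 1 × 42 = 42 days after 2034-09-09.
September has 30 days — 21 days to the end of September leaves 21.
21 days into October → 2034-10-21.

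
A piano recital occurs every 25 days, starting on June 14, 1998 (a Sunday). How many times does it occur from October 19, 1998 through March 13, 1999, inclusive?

5

Occurrences land 25·i days after June 14, 1998 for i = 0, 1, 2, …
October 19, 1998 is 127 days after the start; 127 ÷ 25 = 5 remainder 2; since the remainder is 2, round up to i = 6. First occurrence in the window: #7 on November 11, 1998 (6×25 = 150 days in).
March 13, 1999 is 272 days after the start; 272 ÷ 25 = 10 remainder 22. Last occurrence in the window: #11 on February 19, 1999.
Occurrences #7 through #11: 5 in total.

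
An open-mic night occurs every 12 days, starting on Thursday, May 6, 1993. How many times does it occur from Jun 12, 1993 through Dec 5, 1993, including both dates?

Occurrences land 12·i days after May 6, 1993 for i = 0, 1, 2, …
Jun 12, 1993 is 37 days after the start; 37 ÷ 12 = 3 remainder 1; since the remainder is 1, round up to i = 4. First occurrence in the window: #5 on Jun 23, 1993 (4×12 = 48 days in).
Dec 5, 1993 is 213 days after the start; 213 ÷ 12 = 17 remainder 9. Last occurrence in the window: #18 on Nov 26, 1993.
Occurrences #5 through #18: 14 in total.

14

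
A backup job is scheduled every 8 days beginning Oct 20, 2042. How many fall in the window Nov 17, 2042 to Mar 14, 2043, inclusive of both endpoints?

Occurrences land 8·i days after Oct 20, 2042 for i = 0, 1, 2, …
Nov 17, 2042 is 28 days after the start; 28 ÷ 8 = 3 remainder 4; since the remainder is 4, round up to i = 4. First occurrence in the window: #5 on Nov 21, 2042 (4×8 = 32 days in).
Mar 14, 2043 is 145 days after the start; 145 ÷ 8 = 18 remainder 1. Last occurrence in the window: #19 on Mar 13, 2043.
Occurrences #5 through #19: 15 in total.

15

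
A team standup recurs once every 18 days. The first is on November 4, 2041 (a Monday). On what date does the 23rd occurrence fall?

The 23rd occurrence is 22 intervals after the first: 22 × 18 = 396 days after November 4, 2041.
November has 30 days — 26 days to the end of November leaves 370.
December has 31 days (339 left).
January has 31 days (308 left).
February has 28 days (280 left).
March has 31 days (249 left).
April has 30 days (219 left).
May has 31 days (188 left).
June has 30 days (158 left).
July has 31 days (127 left).
August has 31 days (96 left).
September has 30 days (66 left).
October has 31 days (35 left).
November has 30 days (5 left).
5 days into December → December 5, 2042.

December 5, 2042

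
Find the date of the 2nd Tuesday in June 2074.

12 June 2074

June 2074 begins on a Friday, so the first Tuesday is June 5 (4 days later).
The 2nd Tuesday is 1 weeks later: 5 + 7 = 12.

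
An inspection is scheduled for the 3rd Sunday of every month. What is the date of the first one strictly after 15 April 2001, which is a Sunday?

April 2001 starts on a Sunday; its first Sunday is the 1st, so the 3rd Sunday is the 15th — 15 April 2001.
That is not after 15 April 2001, so look at May 2001.
May 2001 starts on a Tuesday; its first Sunday is the 6th, so the 3rd Sunday is the 20th — 20 May 2001.

20 May 2001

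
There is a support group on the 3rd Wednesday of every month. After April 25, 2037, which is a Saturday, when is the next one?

April 2037 starts on a Wednesday; its first Wednesday is the 1st, so the 3rd Wednesday is the 15th — April 15, 2037.
That is not after April 25, 2037, so look at May 2037.
May 2037 starts on a Friday; its first Wednesday is the 6th, so the 3rd Wednesday is the 20th — May 20, 2037.

May 20, 2037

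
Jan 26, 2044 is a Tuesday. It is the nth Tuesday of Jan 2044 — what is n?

4th

Day 26 falls in week ⌈26/7⌉ of the month.
Days 1–7 hold the 1st Tuesday, 8–14 the 2nd, 15–21 the 3rd, 22–28 the 4th, 29–31 the 5th.
26 is in the range for the 4th.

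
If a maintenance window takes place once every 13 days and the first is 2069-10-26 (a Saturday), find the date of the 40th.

The 40th occurrence is 39 intervals after the first: 39 × 13 = 507 days after 2069-10-26.
October has 31 days — 5 days to the end of October leaves 502.
From end of October to end of 2069 is 61 days (441 left).
2070 has 365 days (76 left).
January has 31 days (45 left).
February has 28 days (17 left).
17 days into March → 2071-03-17.

2071-03-17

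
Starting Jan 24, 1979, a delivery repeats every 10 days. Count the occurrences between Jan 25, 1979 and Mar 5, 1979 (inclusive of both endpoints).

4

Occurrences land 10·i days after Jan 24, 1979 for i = 0, 1, 2, …
Jan 25, 1979 is 1 day after the start; 1 ÷ 10 = 0 remainder 1; since the remainder is 1, round up to i = 1. First occurrence in the window: #2 on Feb 3, 1979 (1×10 = 10 days in).
Mar 5, 1979 is 40 days after the start; 40 ÷ 10 = 4 remainder 0. Last occurrence in the window: #5 on Mar 5, 1979.
Occurrences #2 through #5: 4 in total.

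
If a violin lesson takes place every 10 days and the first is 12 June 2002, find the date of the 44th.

The 44th occurrence is 43 intervals after the first: 43 × 10 = 430 days after 12 June 2002.
June has 30 days — 18 days to the end of June leaves 412.
From end of June to end of 2002 is 184 days (228 left).
January has 31 days (197 left).
February has 28 days (169 left).
March has 31 days (138 left).
April has 30 days (108 left).
May has 31 days (77 left).
June has 30 days (47 left).
July has 31 days (16 left).
16 days into August → 16 August 2003.

16 August 2003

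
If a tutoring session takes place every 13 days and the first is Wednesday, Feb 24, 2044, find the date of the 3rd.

Mar 21, 2044

The 3rd occurrence is 2 intervals after the first: 2 × 13 = 26 days after Feb 24, 2044.
Feb has 29 days — 5 days to the end of Feb leaves 21.
21 days into Mar → Mar 21, 2044.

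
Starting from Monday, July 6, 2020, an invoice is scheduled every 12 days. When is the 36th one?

August 30, 2021

The 36th occurrence is 35 intervals after the first: 35 × 12 = 420 days after July 6, 2020.
July has 31 days — 25 days to the end of July leaves 395.
August has 31 days (364 left).
September has 30 days (334 left).
October has 31 days (303 left).
November has 30 days (273 left).
December has 31 days (242 left).
January has 31 days (211 left).
February has 28 days (183 left).
March has 31 days (152 left).
April has 30 days (122 left).
May has 31 days (91 left).
June has 30 days (61 left).
July has 31 days (30 left).
30 days into August → August 30, 2021.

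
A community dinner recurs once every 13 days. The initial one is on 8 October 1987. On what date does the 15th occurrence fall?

7 April 1988

The 15th occurrence is 14 intervals after the first: 14 × 13 = 182 days after 8 October 1987.
October has 31 days — 23 days to the end of October leaves 159.
November has 30 days (129 left).
December has 31 days (98 left).
January has 31 days (67 left).
February has 29 days (38 left).
March has 31 days (7 left).
7 days into April → 7 April 1988.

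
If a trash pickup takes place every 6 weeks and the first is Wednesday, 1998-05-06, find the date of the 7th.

The 7th occurrence is 6 intervals after the first: 6 × 42 = 252 days after 1998-05-06.
May has 31 days — 25 days to the end of May leaves 227.
June has 30 days (197 left).
July has 31 days (166 left).
August has 31 days (135 left).
September has 30 days (105 left).
October has 31 days (74 left).
November has 30 days (44 left).
December has 31 days (13 left).
13 days into January → 1999-01-13.

1999-01-13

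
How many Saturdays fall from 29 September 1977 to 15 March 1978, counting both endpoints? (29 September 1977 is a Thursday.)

24

29 September 1977 is a Thursday; the first Saturday on or after it is 1 October 1977 (2 days later).
From 1 October 1977 to 15 March 1978: 30 + 30 + 31 + 31 + 28 + 15 = 165 days (rest of October, November, December, January, February, March).
165 ÷ 7 = 23 full weeks with remainder 4, so 23 more Saturdays after the first → 24.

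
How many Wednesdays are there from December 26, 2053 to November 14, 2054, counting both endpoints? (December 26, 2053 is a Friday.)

December 26, 2053 is a Friday; the first Wednesday on or after it is December 31, 2053 (5 days later).
From December 31, 2053 to November 14, 2054: 0 + 318 = 318 days (rest of 2053, to November 14, 2054 in 2054).
318 ÷ 7 = 45 full weeks with remainder 3, so 45 more Wednesdays after the first → 46.

46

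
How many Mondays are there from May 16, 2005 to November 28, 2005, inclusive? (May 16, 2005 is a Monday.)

May 16, 2005 is a Monday; the first Monday on or after it is May 16, 2005.
From May 16, 2005 to November 28, 2005: 15 + 30 + 31 + 31 + 30 + 31 + 28 = 196 days (rest of May, June, July, August, September, October, November).
196 ÷ 7 = 28 full weeks with remainder 0, so 28 more Mondays after the first → 29.

29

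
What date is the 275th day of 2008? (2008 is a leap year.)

January has 31 days (275 − 31 = 244 remain).
February has 29 days (244 − 29 = 215 remain).
March has 31 days (215 − 31 = 184 remain).
April has 30 days (184 − 30 = 154 remain).
May has 31 days (154 − 31 = 123 remain).
June has 30 days (123 − 30 = 93 remain).
July has 31 days (93 − 31 = 62 remain).
August has 31 days (62 − 31 = 31 remain).
September has 30 days (31 − 30 = 1 remain).
1 into October → October 1.

2008-10-01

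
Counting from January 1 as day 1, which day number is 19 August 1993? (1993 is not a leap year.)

231

Days in months before August: 31 + 28 + 31 + 30 + 31 + 30 + 31 = 212.
Plus 19 days into August → day 231.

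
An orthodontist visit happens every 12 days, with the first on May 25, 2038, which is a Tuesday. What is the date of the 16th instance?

The 16th occurrence is 15 intervals after the first: 15 × 12 = 180 days after May 25, 2038.
May has 31 days — 6 days to the end of May leaves 174.
June has 30 days (144 left).
July has 31 days (113 left).
August has 31 days (82 left).
September has 30 days (52 left).
October has 31 days (21 left).
21 days into November → November 21, 2038.

November 21, 2038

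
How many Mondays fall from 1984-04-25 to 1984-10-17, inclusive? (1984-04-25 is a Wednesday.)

25

1984-04-25 is a Wednesday; the first Monday on or after it is 1984-04-30 (5 days later).
From 1984-04-30 to 1984-10-17: 0 + 31 + 30 + 31 + 31 + 30 + 17 = 170 days (rest of April, May, June, July, August, September, October).
170 ÷ 7 = 24 full weeks with remainder 2, so 24 more Mondays after the first → 25.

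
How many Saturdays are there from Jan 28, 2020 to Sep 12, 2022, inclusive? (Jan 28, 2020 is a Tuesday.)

137

Jan 28, 2020 is a Tuesday; the first Saturday on or after it is Feb 1, 2020 (4 days later).
From Feb 1, 2020 to Sep 12, 2022: 334 + 365 + 255 = 954 days (rest of 2020, 2021, to Sep 12, 2022 in 2022).
954 ÷ 7 = 136 full weeks with remainder 2, so 136 more Saturdays after the first → 137.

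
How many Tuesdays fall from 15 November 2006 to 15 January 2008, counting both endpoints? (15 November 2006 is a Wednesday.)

61

15 November 2006 is a Wednesday; the first Tuesday on or after it is 21 November 2006 (6 days later).
From 21 November 2006 to 15 January 2008: 40 + 365 + 15 = 420 days (rest of 2006, 2007, to 15 January 2008 in 2008).
420 ÷ 7 = 60 full weeks with remainder 0, so 60 more Tuesdays after the first → 61.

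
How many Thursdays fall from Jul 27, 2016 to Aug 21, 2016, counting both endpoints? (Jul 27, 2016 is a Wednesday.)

4

Jul 27, 2016 is a Wednesday; the first Thursday on or after it is Jul 28, 2016 (1 day later).
From Jul 28, 2016 to Aug 21, 2016: 3 + 21 = 24 days (rest of Jul, Aug).
24 ÷ 7 = 3 full weeks with remainder 3, so 3 more Thursdays after the first → 4.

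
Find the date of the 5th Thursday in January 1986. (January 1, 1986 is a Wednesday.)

January 30, 1986

January 1986 begins on a Wednesday, so the first Thursday is January 2 (1 day later).
The 5th Thursday is 4 weeks later: 2 + 28 = 30.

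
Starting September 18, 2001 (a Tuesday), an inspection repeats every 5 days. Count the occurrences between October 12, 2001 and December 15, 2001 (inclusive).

13

Occurrences land 5·i days after September 18, 2001 for i = 0, 1, 2, …
October 12, 2001 is 24 days after the start; 24 ÷ 5 = 4 remainder 4; since the remainder is 4, round up to i = 5. First occurrence in the window: #6 on October 13, 2001 (5×5 = 25 days in).
December 15, 2001 is 88 days after the start; 88 ÷ 5 = 17 remainder 3. Last occurrence in the window: #18 on December 12, 2001.
Occurrences #6 through #18: 13 in total.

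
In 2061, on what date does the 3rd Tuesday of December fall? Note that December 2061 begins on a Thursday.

20 December 2061

December 2061 begins on a Thursday, so the first Tuesday is December 6 (5 days later).
The 3rd Tuesday is 2 weeks later: 6 + 14 = 20.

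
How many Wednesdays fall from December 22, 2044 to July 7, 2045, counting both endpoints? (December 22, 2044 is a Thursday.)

December 22, 2044 is a Thursday; the first Wednesday on or after it is December 28, 2044 (6 days later).
From December 28, 2044 to July 7, 2045: 3 + 31 + 28 + 31 + 30 + 31 + 30 + 7 = 191 days (rest of December, January, February, March, April, May, June, July).
191 ÷ 7 = 27 full weeks with remainder 2, so 27 more Wednesdays after the first → 28.

28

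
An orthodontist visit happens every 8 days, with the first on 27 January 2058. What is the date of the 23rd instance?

22 July 2058

The 23rd occurrence is 22 intervals after the first: 22 × 8 = 176 days after 27 January 2058.
January has 31 days — 4 days to the end of January leaves 172.
February has 28 days (144 left).
March has 31 days (113 left).
April has 30 days (83 left).
May has 31 days (52 left).
June has 30 days (22 left).
22 days into July → 22 July 2058.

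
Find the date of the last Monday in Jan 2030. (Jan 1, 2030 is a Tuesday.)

Jan 2030 begins on a Tuesday, so the first Monday is Jan 7 (6 days later).
Jan 2030 has 31 days. Adding weeks: 7, 14, 21, 28 — the last one ≤ 31 is the 28th.

Jan 28, 2030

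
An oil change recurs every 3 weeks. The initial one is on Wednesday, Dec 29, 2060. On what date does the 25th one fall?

May 17, 2062

The 25th occurrence is 24 intervals after the first: 24 × 21 = 504 days after Dec 29, 2060.
Dec has 31 days — 2 days to the end of Dec leaves 502.
2061 has 365 days (137 left).
Jan has 31 days (106 left).
Feb has 28 days (78 left).
Mar has 31 days (47 left).
Apr has 30 days (17 left).
17 days into May → May 17, 2062.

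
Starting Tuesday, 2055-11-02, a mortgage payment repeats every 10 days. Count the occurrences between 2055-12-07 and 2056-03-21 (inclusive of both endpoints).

Occurrences land 10·i days after 2055-11-02 for i = 0, 1, 2, …
2055-12-07 is 35 days after the start; 35 ÷ 10 = 3 remainder 5; since the remainder is 5, round up to i = 4. First occurrence in the window: #5 on 2055-12-12 (4×10 = 40 days in).
2056-03-21 is 140 days after the start; 140 ÷ 10 = 14 remainder 0. Last occurrence in the window: #15 on 2056-03-21.
Occurrences #5 through #15: 11 in total.

11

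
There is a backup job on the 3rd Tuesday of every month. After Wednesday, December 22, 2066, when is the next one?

January 18, 2067

December 2066 starts on a Wednesday; its first Tuesday is the 7th, so the 3rd Tuesday is the 21st — December 21, 2066.
That is not after December 22, 2066, so look at January 2067.
January 2067 starts on a Saturday; its first Tuesday is the 4th, so the 3rd Tuesday is the 18th — January 18, 2067.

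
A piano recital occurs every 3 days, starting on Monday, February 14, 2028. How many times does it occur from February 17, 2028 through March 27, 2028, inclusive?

14

Occurrences land 3·i days after February 14, 2028 for i = 0, 1, 2, …
February 17, 2028 is 3 days after the start; 3 ÷ 3 = 1 remainder 0. First occurrence in the window: #2 on February 17, 2028 (1×3 = 3 days in).
March 27, 2028 is 42 days after the start; 42 ÷ 3 = 14 remainder 0. Last occurrence in the window: #15 on March 27, 2028.
Occurrences #2 through #15: 14 in total.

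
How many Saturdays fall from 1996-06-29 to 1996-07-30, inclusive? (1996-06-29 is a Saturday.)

1996-06-29 is a Saturday; the first Saturday on or after it is 1996-06-29.
From 1996-06-29 to 1996-07-30: 1 + 30 = 31 days (rest of June, July).
31 ÷ 7 = 4 full weeks with remainder 3, so 4 more Saturdays after the first → 5.

5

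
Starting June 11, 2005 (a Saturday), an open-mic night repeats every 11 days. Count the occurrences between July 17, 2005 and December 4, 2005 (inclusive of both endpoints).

Occurrences land 11·i days after June 11, 2005 for i = 0, 1, 2, …
July 17, 2005 is 36 days after the start; 36 ÷ 11 = 3 remainder 3; since the remainder is 3, round up to i = 4. First occurrence in the window: #5 on July 25, 2005 (4×11 = 44 days in).
December 4, 2005 is 176 days after the start; 176 ÷ 11 = 16 remainder 0. Last occurrence in the window: #17 on December 4, 2005.
Occurrences #5 through #17: 13 in total.

13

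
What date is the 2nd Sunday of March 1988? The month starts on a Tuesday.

March 1988 begins on a Tuesday, so the first Sunday is March 6 (5 days later).
The 2nd Sunday is 1 weeks later: 6 + 7 = 13.

March 13, 1988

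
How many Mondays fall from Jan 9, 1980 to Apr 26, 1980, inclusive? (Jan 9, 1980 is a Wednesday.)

15

Jan 9, 1980 is a Wednesday; the first Monday on or after it is Jan 14, 1980 (5 days later).
From Jan 14, 1980 to Apr 26, 1980: 17 + 29 + 31 + 26 = 103 days (rest of Jan, Feb, Mar, Apr).
103 ÷ 7 = 14 full weeks with remainder 5, so 14 more Mondays after the first → 15.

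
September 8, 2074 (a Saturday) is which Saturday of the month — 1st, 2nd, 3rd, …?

2nd

Day 8 falls in week ⌈8/7⌉ of the month.
Days 1–7 hold the 1st Saturday, 8–14 the 2nd, 15–21 the 3rd, 22–28 the 4th, 29–31 the 5th.
8 is in the range for the 2nd.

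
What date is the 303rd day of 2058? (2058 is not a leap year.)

January has 31 days (303 − 31 = 272 remain).
February has 28 days (272 − 28 = 244 remain).
March has 31 days (244 − 31 = 213 remain).
April has 30 days (213 − 30 = 183 remain).
May has 31 days (183 − 31 = 152 remain).
June has 30 days (152 − 30 = 122 remain).
July has 31 days (122 − 31 = 91 remain).
August has 31 days (91 − 31 = 60 remain).
September has 30 days (60 − 30 = 30 remain).
30 into October → October 30.

2058-10-30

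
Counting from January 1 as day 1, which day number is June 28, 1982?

Days in months before June: 31 + 28 + 31 + 30 + 31 = 151.
Plus 28 days into June → day 179.

179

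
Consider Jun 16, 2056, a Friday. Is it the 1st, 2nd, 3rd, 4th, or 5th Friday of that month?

Day 16 falls in week ⌈16/7⌉ of the month.
Days 1–7 hold the 1st Friday, 8–14 the 2nd, 15–21 the 3rd, 22–28 the 4th, 29–31 the 5th.
16 is in the range for the 3rd.

3rd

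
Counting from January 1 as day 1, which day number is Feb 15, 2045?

46

Days in months before Feb: 31 = 31.
Plus 15 days into Feb → day 46.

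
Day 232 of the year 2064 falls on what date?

Aug 19, 2064

Jan has 31 days (232 − 31 = 201 remain).
Feb has 29 days (201 − 29 = 172 remain).
Mar has 31 days (172 − 31 = 141 remain).
Apr has 30 days (141 − 30 = 111 remain).
May has 31 days (111 − 31 = 80 remain).
Jun has 30 days (80 − 30 = 50 remain).
Jul has 31 days (50 − 31 = 19 remain).
19 into Aug → Aug 19.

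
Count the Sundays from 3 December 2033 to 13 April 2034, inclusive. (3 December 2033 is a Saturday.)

3 December 2033 is a Saturday; the first Sunday on or after it is 4 December 2033 (1 day later).
From 4 December 2033 to 13 April 2034: 27 + 31 + 28 + 31 + 13 = 130 days (rest of December, January, February, March, April).
130 ÷ 7 = 18 full weeks with remainder 4, so 18 more Sundays after the first → 19.

19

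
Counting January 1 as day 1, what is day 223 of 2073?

2073-08-11

January has 31 days (223 − 31 = 192 remain).
February has 28 days (192 − 28 = 164 remain).
March has 31 days (164 − 31 = 133 remain).
April has 30 days (133 − 30 = 103 remain).
May has 31 days (103 − 31 = 72 remain).
June has 30 days (72 − 30 = 42 remain).
July has 31 days (42 − 31 = 11 remain).
11 into August → August 11.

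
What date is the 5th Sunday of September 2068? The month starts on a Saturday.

September 2068 begins on a Saturday, so the first Sunday is September 2 (1 day later).
The 5th Sunday is 4 weeks later: 2 + 28 = 30.

30 September 2068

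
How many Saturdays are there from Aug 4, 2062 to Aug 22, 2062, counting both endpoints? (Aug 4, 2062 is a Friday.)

Aug 4, 2062 is a Friday; the first Saturday on or after it is Aug 5, 2062 (1 day later).
From Aug 5, 2062 to Aug 22, 2062 is 22 − 5 = 17 days.
17 ÷ 7 = 2 full weeks with remainder 3, so 2 more Saturdays after the first → 3.

3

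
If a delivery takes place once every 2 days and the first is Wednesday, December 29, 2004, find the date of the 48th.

The 48th occurrence is 47 intervals after the first: 47 × 2 = 94 days after December 29, 2004.
December has 31 days — 2 days to the end of December leaves 92.
January has 31 days (61 left).
February has 28 days (33 left).
March has 31 days (2 left).
2 days into April → April 2, 2005.

April 2, 2005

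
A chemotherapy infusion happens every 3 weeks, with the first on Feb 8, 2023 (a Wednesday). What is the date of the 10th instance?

The 10th occurrence is 9 intervals after the first: 9 × 21 = 189 days after Feb 8, 2023.
Feb has 28 days — 20 days to the end of Feb leaves 169.
Mar has 31 days (138 left).
Apr has 30 days (108 left).
May has 31 days (77 left).
Jun has 30 days (47 left).
Jul has 31 days (16 left).
16 days into Aug → Aug 16, 2023.

Aug 16, 2023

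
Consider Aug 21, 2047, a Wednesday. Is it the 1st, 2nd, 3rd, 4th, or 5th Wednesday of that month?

3rd

Day 21 falls in week ⌈21/7⌉ of the month.
Days 1–7 hold the 1st Wednesday, 8–14 the 2nd, 15–21 the 3rd, 22–28 the 4th, 29–31 the 5th.
21 is in the range for the 3rd.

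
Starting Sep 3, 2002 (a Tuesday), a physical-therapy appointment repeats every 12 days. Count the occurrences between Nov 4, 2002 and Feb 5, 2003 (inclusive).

Occurrences land 12·i days after Sep 3, 2002 for i = 0, 1, 2, …
Nov 4, 2002 is 62 days after the start; 62 ÷ 12 = 5 remainder 2; since the remainder is 2, round up to i = 6. First occurrence in the window: #7 on Nov 14, 2002 (6×12 = 72 days in).
Feb 5, 2003 is 155 days after the start; 155 ÷ 12 = 12 remainder 11. Last occurrence in the window: #13 on Jan 25, 2003.
Occurrences #7 through #13: 7 in total.

7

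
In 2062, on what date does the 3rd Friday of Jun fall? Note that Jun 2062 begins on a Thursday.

Jun 2062 begins on a Thursday, so the first Friday is Jun 2 (1 day later).
The 3rd Friday is 2 weeks later: 2 + 14 = 16.

Jun 16, 2062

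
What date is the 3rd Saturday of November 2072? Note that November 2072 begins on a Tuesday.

November 19, 2072

November 2072 begins on a Tuesday, so the first Saturday is November 5 (4 days later).
The 3rd Saturday is 2 weeks later: 5 + 14 = 19.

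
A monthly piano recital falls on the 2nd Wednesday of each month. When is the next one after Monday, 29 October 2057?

October 2057 starts on a Monday; its first Wednesday is the 3rd, so the 2nd Wednesday is the 10th — 10 October 2057.
That is not after 29 October 2057, so look at November 2057.
November 2057 starts on a Thursday; its first Wednesday is the 7th, so the 2nd Wednesday is the 14th — 14 November 2057.

14 November 2057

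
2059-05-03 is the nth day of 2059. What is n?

Days in months before May: 31 + 28 + 31 + 30 = 120.
Plus 3 days into May → day 123.

123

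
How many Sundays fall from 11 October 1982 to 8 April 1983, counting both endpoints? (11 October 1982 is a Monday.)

25

11 October 1982 is a Monday; the first Sunday on or after it is 17 October 1982 (6 days later).
From 17 October 1982 to 8 April 1983: 14 + 30 + 31 + 31 + 28 + 31 + 8 = 173 days (rest of October, November, December, January, February, March, April).
173 ÷ 7 = 24 full weeks with remainder 5, so 24 more Sundays after the first → 25.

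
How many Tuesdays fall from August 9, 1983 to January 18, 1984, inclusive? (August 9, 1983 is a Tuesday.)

24

August 9, 1983 is a Tuesday; the first Tuesday on or after it is August 9, 1983.
From August 9, 1983 to January 18, 1984: 22 + 30 + 31 + 30 + 31 + 18 = 162 days (rest of August, September, October, November, December, January).
162 ÷ 7 = 23 full weeks with remainder 1, so 23 more Tuesdays after the first → 24.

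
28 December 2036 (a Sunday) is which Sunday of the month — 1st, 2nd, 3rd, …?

4th

Day 28 falls in week ⌈28/7⌉ of the month.
Days 1–7 hold the 1st Sunday, 8–14 the 2nd, 15–21 the 3rd, 22–28 the 4th, 29–31 the 5th.
28 is in the range for the 4th.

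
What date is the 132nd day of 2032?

May 11, 2032

January has 31 days (132 − 31 = 101 remain).
February has 29 days (101 − 29 = 72 remain).
March has 31 days (72 − 31 = 41 remain).
April has 30 days (41 − 30 = 11 remain).
11 into May → May 11.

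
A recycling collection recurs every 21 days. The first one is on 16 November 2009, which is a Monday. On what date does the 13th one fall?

26 July 2010

The 13th occurrence is 12 intervals after the first: 12 × 21 = 252 days after 16 November 2009.
November has 30 days — 14 days to the end of November leaves 238.
December has 31 days (207 left).
January has 31 days (176 left).
February has 28 days (148 left).
March has 31 days (117 left).
April has 30 days (87 left).
May has 31 days (56 left).
June has 30 days (26 left).
26 days into July → 26 July 2010.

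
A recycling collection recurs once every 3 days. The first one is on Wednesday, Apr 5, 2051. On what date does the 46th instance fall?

Aug 18, 2051

The 46th occurrence is 45 intervals after the first: 45 × 3 = 135 days after Apr 5, 2051.
Apr has 30 days — 25 days to the end of Apr leaves 110.
May has 31 days (79 left).
Jun has 30 days (49 left).
Jul has 31 days (18 left).
18 days into Aug → Aug 18, 2051.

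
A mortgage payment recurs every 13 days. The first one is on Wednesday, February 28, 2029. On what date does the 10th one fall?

June 25, 2029

The 10th occurrence is 9 intervals after the first: 9 × 13 = 117 days after February 28, 2029.
February has 28 days — 0 days to the end of February leaves 117.
March has 31 days (86 left).
April has 30 days (56 left).
May has 31 days (25 left).
25 days into June → June 25, 2029.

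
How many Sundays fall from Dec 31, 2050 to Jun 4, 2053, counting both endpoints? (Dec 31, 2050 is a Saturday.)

127

Dec 31, 2050 is a Saturday; the first Sunday on or after it is Jan 1, 2051 (1 day later).
From Jan 1, 2051 to Jun 4, 2053: 364 + 366 + 155 = 885 days (rest of 2051, 2052, to Jun 4, 2053 in 2053).
885 ÷ 7 = 126 full weeks with remainder 3, so 126 more Sundays after the first → 127.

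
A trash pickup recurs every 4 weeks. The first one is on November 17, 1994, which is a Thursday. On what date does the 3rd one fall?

The 3rd occurrence is 2 intervals after the first: 2 × 28 = 56 days after November 17, 1994.
November has 30 days — 13 days to the end of November leaves 43.
December has 31 days (12 left).
12 days into January → January 12, 1995.

January 12, 1995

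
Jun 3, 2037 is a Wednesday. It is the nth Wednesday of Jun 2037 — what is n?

Day 3 falls in week ⌈3/7⌉ of the month.
Days 1–7 hold the 1st Wednesday, 8–14 the 2nd, 15–21 the 3rd, 22–28 the 4th, 29–31 the 5th.
3 is in the range for the 1st.

1st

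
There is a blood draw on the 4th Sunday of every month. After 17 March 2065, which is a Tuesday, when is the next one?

22 March 2065

March 2065 starts on a Sunday; its first Sunday is the 1st, so the 4th Sunday is the 22nd — 22 March 2065.
22 March 2065 is after 17 March 2065, so that is the next one.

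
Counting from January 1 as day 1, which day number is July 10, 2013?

Days in months before July: 31 + 28 + 31 + 30 + 31 + 30 = 181.
Plus 10 days into July → day 191.

191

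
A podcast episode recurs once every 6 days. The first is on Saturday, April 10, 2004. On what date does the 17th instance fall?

The 17th occurrence is 16 intervals after the first: 16 × 6 = 96 days after April 10, 2004.
April has 30 days — 20 days to the end of April leaves 76.
May has 31 days (45 left).
June has 30 days (15 left).
15 days into July → July 15, 2004.

July 15, 2004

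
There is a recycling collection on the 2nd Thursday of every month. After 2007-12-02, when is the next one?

December 2007 starts on a Saturday; its first Thursday is the 6th, so the 2nd Thursday is the 13th — 2007-12-13.
2007-12-13 is after 2007-12-02, so that is the next one.

2007-12-13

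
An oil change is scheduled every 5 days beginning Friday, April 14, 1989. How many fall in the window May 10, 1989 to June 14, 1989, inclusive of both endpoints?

Occurrences land 5·i days after April 14, 1989 for i = 0, 1, 2, …
May 10, 1989 is 26 days after the start; 26 ÷ 5 = 5 remainder 1; since the remainder is 1, round up to i = 6. First occurrence in the window: #7 on May 14, 1989 (6×5 = 30 days in).
June 14, 1989 is 61 days after the start; 61 ÷ 5 = 12 remainder 1. Last occurrence in the window: #13 on June 13, 1989.
Occurrences #7 through #13: 7 in total.

7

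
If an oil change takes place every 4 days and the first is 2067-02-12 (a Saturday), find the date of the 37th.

The 37th occurrence is 36 intervals after the first: 36 × 4 = 144 days after 2067-02-12.
February has 28 days — 16 days to the end of February leaves 128.
March has 31 days (97 left).
April has 30 days (67 left).
May has 31 days (36 left).
June has 30 days (6 left).
6 days into July → 2067-07-06.

2067-07-06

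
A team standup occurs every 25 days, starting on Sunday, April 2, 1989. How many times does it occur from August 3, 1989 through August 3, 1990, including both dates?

15

Occurrences land 25·i days after April 2, 1989 for i = 0, 1, 2, …
August 3, 1989 is 123 days after the start; 123 ÷ 25 = 4 remainder 23; since the remainder is 23, round up to i = 5. First occurrence in the window: #6 on August 5, 1989 (5×25 = 125 days in).
August 3, 1990 is 488 days after the start; 488 ÷ 25 = 19 remainder 13. Last occurrence in the window: #20 on July 21, 1990.
Occurrences #6 through #20: 15 in total.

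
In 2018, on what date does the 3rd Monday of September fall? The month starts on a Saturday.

September 2018 begins on a Saturday, so the first Monday is September 3 (2 days later).
The 3rd Monday is 2 weeks later: 3 + 14 = 17.

17 September 2018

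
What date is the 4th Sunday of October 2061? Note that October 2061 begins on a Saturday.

October 2061 begins on a Saturday, so the first Sunday is October 2 (1 day later).
The 4th Sunday is 3 weeks later: 2 + 21 = 23.

October 23, 2061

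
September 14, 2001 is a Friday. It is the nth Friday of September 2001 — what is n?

Day 14 falls in week ⌈14/7⌉ of the month.
Days 1–7 hold the 1st Friday, 8–14 the 2nd, 15–21 the 3rd, 22–28 the 4th, 29–31 the 5th.
14 is in the range for the 2nd.

2nd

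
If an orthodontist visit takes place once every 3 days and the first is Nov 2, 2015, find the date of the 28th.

The 28th occurrence is 27 intervals after the first: 27 × 3 = 81 days after Nov 2, 2015.
Nov has 30 days — 28 days to the end of Nov leaves 53.
Dec has 31 days (22 left).
22 days into Jan → Jan 22, 2016.

Jan 22, 2016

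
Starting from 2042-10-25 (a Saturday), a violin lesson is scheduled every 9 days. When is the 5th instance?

The 5th occurrence is 4 intervals after the first: 4 × 9 = 36 days after 2042-10-25.
October has 31 days — 6 days to the end of October leaves 30.
30 days into November → 2042-11-30.

2042-11-30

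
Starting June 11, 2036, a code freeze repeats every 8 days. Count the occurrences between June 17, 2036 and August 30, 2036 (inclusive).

10

Occurrences land 8·i days after June 11, 2036 for i = 0, 1, 2, …
June 17, 2036 is 6 days after the start; 6 ÷ 8 = 0 remainder 6; since the remainder is 6, round up to i = 1. First occurrence in the window: #2 on June 19, 2036 (1×8 = 8 days in).
August 30, 2036 is 80 days after the start; 80 ÷ 8 = 10 remainder 0. Last occurrence in the window: #11 on August 30, 2036.
Occurrences #2 through #11: 10 in total.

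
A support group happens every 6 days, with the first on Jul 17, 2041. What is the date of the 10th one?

The 10th occurrence is 9 intervals after the first: 9 × 6 = 54 days after Jul 17, 2041.
Jul has 31 days — 14 days to the end of Jul leaves 40.
Aug has 31 days (9 left).
9 days into Sep → Sep 9, 2041.

Sep 9, 2041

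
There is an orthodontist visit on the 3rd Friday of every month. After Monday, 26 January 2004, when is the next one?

20 February 2004

January 2004 starts on a Thursday; its first Friday is the 2nd, so the 3rd Friday is the 16th — 16 January 2004.
That is not after 26 January 2004, so look at February 2004.
February 2004 starts on a Sunday; its first Friday is the 6th, so the 3rd Friday is the 20th — 20 February 2004.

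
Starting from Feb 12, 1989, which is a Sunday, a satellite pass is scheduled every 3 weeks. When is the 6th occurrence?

The 6th occurrence is 5 intervals after the first: 5 × 21 = 105 days after Feb 12, 1989.
Feb has 28 days — 16 days to the end of Feb leaves 89.
Mar has 31 days (58 left).
Apr has 30 days (28 left).
28 days into May → May 28, 1989.

May 28, 1989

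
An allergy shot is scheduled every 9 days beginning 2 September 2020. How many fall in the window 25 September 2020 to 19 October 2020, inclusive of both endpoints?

Occurrences land 9·i days after 2 September 2020 for i = 0, 1, 2, …
25 September 2020 is 23 days after the start; 23 ÷ 9 = 2 remainder 5; since the remainder is 5, round up to i = 3. First occurrence in the window: #4 on 29 September 2020 (3×9 = 27 days in).
19 October 2020 is 47 days after the start; 47 ÷ 9 = 5 remainder 2. Last occurrence in the window: #6 on 17 October 2020.
Occurrences #4 through #6: 3 in total.

3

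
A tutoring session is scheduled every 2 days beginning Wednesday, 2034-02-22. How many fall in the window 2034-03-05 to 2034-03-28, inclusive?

Occurrences land 2·i days after 2034-02-22 for i = 0, 1, 2, …
2034-03-05 is 11 days after the start; 11 ÷ 2 = 5 remainder 1; since the remainder is 1, round up to i = 6. First occurrence in the window: #7 on 2034-03-06 (6×2 = 12 days in).
2034-03-28 is 34 days after the start; 34 ÷ 2 = 17 remainder 0. Last occurrence in the window: #18 on 2034-03-28.
Occurrences #7 through #18: 12 in total.

12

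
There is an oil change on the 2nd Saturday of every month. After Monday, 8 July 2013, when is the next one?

13 July 2013

July 2013 starts on a Monday; its first Saturday is the 6th, so the 2nd Saturday is the 13th — 13 July 2013.
13 July 2013 is after 8 July 2013, so that is the next one.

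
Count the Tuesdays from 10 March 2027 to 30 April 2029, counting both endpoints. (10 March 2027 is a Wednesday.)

10 March 2027 is a Wednesday; the first Tuesday on or after it is 16 March 2027 (6 days later).
From 16 March 2027 to 30 April 2029: 290 + 366 + 120 = 776 days (rest of 2027, 2028, to 30 April 2029 in 2029).
776 ÷ 7 = 110 full weeks with remainder 6, so 110 more Tuesdays after the first → 111.

111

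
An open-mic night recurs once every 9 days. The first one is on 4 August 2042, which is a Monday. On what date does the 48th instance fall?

The 48th occurrence is 47 intervals after the first: 47 × 9 = 423 days after 4 August 2042.
August has 31 days — 27 days to the end of August leaves 396.
September has 30 days (366 left).
October has 31 days (335 left).
November has 30 days (305 left).
December has 31 days (274 left).
January has 31 days (243 left).
February has 28 days (215 left).
March has 31 days (184 left).
April has 30 days (154 left).
May has 31 days (123 left).
June has 30 days (93 left).
July has 31 days (62 left).
August has 31 days (31 left).
September has 30 days (1 left).
1 day into October → 1 October 2043.

1 October 2043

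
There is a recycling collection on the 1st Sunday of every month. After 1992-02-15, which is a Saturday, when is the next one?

1992-03-01

February 1992 starts on a Saturday, so its 1st Sunday is 1992-02-02 (1 day in).
That is not after 1992-02-15, so look at March 1992.
March 1992 starts on a Sunday, so its 1st Sunday is 1992-03-01.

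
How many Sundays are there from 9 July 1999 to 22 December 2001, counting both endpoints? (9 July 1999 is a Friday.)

128

9 July 1999 is a Friday; the first Sunday on or after it is 11 July 1999 (2 days later).
From 11 July 1999 to 22 December 2001: 173 + 366 + 356 = 895 days (rest of 1999, 2000, to 22 December 2001 in 2001).
895 ÷ 7 = 127 full weeks with remainder 6, so 127 more Sundays after the first → 128.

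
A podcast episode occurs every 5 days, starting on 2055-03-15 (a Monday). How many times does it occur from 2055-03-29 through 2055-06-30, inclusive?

Occurrences land 5·i days after 2055-03-15 for i = 0, 1, 2, …
2055-03-29 is 14 days after the start; 14 ÷ 5 = 2 remainder 4; since the remainder is 4, round up to i = 3. First occurrence in the window: #4 on 2055-03-30 (3×5 = 15 days in).
2055-06-30 is 107 days after the start; 107 ÷ 5 = 21 remainder 2. Last occurrence in the window: #22 on 2055-06-28.
Occurrences #4 through #22: 19 in total.

19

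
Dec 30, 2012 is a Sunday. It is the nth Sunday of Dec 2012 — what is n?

5th

Day 30 falls in week ⌈30/7⌉ of the month.
Days 1–7 hold the 1st Sunday, 8–14 the 2nd, 15–21 the 3rd, 22–28 the 4th, 29–31 the 5th.
30 is in the range for the 5th.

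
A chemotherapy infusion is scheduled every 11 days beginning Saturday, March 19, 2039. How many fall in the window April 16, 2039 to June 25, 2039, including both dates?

Occurrences land 11·i days after March 19, 2039 for i = 0, 1, 2, …
April 16, 2039 is 28 days after the start; 28 ÷ 11 = 2 remainder 6; since the remainder is 6, round up to i = 3. First occurrence in the window: #4 on April 21, 2039 (3×11 = 33 days in).
June 25, 2039 is 98 days after the start; 98 ÷ 11 = 8 remainder 10. Last occurrence in the window: #9 on June 15, 2039.
Occurrences #4 through #9: 6 in total.

6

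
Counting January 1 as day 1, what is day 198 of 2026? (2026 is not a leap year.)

17 July 2026

January has 31 days (198 − 31 = 167 remain).
February has 28 days (167 − 28 = 139 remain).
March has 31 days (139 − 31 = 108 remain).
April has 30 days (108 − 30 = 78 remain).
May has 31 days (78 − 31 = 47 remain).
June has 30 days (47 − 30 = 17 remain).
17 into July → July 17.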